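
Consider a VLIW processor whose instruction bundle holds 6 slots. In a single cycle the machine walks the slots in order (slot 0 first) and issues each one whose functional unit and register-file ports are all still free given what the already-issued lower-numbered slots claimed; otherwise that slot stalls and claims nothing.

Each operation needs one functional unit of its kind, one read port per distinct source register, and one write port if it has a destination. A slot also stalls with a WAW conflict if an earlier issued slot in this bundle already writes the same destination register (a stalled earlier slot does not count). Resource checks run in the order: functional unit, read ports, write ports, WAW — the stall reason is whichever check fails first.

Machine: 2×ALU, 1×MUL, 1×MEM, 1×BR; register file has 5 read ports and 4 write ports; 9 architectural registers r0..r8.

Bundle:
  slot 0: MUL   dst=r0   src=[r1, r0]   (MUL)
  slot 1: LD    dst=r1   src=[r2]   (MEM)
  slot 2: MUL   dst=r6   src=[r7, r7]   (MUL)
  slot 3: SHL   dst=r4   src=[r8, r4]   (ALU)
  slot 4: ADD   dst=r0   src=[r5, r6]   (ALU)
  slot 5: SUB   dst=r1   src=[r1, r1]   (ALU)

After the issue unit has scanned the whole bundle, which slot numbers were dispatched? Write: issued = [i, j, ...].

  0. MUL→r0 ⇒ go  {2A/0Mu/1Ld/1B | 3r 3w}
  1. MEM→r1 ⇒ go  {2A/0Mu/0Ld/1B | 2r 2w}
  2. MUL→r6 ⇒ no(FU)  {2A/0Mu/0Ld/1B | 2r 2w}
  3. ALU→r4 ⇒ go  {1A/0Mu/0Ld/1B | 0r 1w}
  4. ALU→r0 ⇒ no(RD_PORT)  {1A/0Mu/0Ld/1B | 0r 1w}
  5. ALU→r1 ⇒ no(RD_PORT)  {1A/0Mu/0Ld/1B | 0r 1w}

issued = [0, 1, 3]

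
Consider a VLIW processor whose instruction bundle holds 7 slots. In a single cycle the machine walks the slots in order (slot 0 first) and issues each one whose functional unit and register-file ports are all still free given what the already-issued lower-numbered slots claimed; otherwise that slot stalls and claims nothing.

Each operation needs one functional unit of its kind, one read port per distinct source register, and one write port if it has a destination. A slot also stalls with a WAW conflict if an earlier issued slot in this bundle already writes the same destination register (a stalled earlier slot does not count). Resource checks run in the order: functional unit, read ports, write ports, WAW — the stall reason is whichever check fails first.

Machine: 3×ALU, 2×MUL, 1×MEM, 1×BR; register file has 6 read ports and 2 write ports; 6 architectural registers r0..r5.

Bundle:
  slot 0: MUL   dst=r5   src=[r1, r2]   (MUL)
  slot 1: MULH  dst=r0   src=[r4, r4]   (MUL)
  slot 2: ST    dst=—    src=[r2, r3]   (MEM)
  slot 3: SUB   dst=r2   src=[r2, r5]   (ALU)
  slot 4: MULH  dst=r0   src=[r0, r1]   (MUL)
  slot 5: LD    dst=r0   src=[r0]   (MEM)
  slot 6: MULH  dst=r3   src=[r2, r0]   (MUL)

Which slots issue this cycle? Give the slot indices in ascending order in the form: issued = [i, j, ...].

[0] MUL needs rd=2 wr=1: ok; after: ALU=3 MUL=1 MEM=1 BR=1, R=4, W=1
[1] MUL needs rd=1 wr=1: ok; after: ALU=3 MUL=0 MEM=1 BR=1, R=3, W=0
[2] MEM needs rd=2 wr=0: ok; after: ALU=3 MUL=0 MEM=0 BR=1, R=1, W=0
[3] ALU needs rd=2 wr=1: RD_PORT; after: ALU=3 MUL=0 MEM=0 BR=1, R=1, W=0
[4] MUL needs rd=2 wr=1: FU; after: ALU=3 MUL=0 MEM=0 BR=1, R=1, W=0
[5] MEM needs rd=1 wr=1: FU; after: ALU=3 MUL=0 MEM=0 BR=1, R=1, W=0
[6] MUL needs rd=2 wr=1: FU; after: ALU=3 MUL=0 MEM=0 BR=1, R=1, W=0

issued = [0, 1, 2]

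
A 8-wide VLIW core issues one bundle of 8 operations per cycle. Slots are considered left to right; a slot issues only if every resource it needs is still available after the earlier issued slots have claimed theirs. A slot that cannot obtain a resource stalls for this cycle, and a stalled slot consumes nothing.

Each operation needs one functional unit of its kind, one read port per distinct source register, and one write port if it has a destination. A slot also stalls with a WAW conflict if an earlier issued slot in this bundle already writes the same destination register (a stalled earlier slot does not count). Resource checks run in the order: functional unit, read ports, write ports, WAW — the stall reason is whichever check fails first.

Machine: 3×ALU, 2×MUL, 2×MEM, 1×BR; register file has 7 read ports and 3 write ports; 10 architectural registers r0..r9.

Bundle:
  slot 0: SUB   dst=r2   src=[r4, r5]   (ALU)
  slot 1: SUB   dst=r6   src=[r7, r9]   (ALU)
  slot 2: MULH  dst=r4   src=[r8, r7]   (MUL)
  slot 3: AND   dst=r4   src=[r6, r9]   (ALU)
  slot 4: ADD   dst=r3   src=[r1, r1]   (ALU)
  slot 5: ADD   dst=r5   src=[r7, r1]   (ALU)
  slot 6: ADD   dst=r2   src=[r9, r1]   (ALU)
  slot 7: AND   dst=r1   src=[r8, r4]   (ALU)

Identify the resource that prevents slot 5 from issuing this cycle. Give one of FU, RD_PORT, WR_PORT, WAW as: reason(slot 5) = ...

  0. ALU→r2 ⇒ go  {2A/2Mu/2Ld/1B | 5r 2w}
  1. ALU→r6 ⇒ go  {1A/2Mu/2Ld/1B | 3r 1w}
  2. MUL→r4 ⇒ go  {1A/1Mu/2Ld/1B | 1r 0w}
  3. ALU→r4 ⇒ no(RD_PORT)  {1A/1Mu/2Ld/1B | 1r 0w}
  4. ALU→r3 ⇒ no(WR_PORT)  {1A/1Mu/2Ld/1B | 1r 0w}
  5. ALU→r5 ⇒ no(RD_PORT)  {1A/1Mu/2Ld/1B | 1r 0w}
  6. ALU→r2 ⇒ no(RD_PORT)  {1A/1Mu/2Ld/1B | 1r 0w}
  7. ALU→r1 ⇒ no(RD_PORT)  {1A/1Mu/2Ld/1B | 1r 0w}

reason(slot 5) = RD_PORT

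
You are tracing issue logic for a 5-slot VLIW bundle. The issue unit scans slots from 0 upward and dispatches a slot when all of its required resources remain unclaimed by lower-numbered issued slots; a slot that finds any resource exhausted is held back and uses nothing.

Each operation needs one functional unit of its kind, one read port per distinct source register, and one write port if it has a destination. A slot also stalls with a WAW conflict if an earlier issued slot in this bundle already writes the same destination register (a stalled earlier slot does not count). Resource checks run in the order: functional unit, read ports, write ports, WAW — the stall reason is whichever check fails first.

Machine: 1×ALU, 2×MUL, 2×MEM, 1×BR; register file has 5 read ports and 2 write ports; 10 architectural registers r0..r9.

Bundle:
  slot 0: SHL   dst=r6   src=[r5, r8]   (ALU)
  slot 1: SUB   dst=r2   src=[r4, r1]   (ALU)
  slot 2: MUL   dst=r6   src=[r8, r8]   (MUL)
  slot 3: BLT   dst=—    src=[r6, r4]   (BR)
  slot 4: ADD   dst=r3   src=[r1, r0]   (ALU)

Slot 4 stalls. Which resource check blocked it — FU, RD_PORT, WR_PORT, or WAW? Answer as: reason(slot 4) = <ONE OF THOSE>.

  0. ALU→r6 ⇒ go  {0A/2Mu/2Ld/1B | 3r 1w}
  1. ALU→r2 ⇒ no(FU)  {0A/2Mu/2Ld/1B | 3r 1w}
  2. MUL→r6 ⇒ no(WAW)  {0A/2Mu/2Ld/1B | 3r 1w}
  3. BR ⇒ go  {0A/2Mu/2Ld/0B | 1r 1w}
  4. ALU→r3 ⇒ no(FU)  {0A/2Mu/2Ld/0B | 1r 1w}

reason(slot 4) = FU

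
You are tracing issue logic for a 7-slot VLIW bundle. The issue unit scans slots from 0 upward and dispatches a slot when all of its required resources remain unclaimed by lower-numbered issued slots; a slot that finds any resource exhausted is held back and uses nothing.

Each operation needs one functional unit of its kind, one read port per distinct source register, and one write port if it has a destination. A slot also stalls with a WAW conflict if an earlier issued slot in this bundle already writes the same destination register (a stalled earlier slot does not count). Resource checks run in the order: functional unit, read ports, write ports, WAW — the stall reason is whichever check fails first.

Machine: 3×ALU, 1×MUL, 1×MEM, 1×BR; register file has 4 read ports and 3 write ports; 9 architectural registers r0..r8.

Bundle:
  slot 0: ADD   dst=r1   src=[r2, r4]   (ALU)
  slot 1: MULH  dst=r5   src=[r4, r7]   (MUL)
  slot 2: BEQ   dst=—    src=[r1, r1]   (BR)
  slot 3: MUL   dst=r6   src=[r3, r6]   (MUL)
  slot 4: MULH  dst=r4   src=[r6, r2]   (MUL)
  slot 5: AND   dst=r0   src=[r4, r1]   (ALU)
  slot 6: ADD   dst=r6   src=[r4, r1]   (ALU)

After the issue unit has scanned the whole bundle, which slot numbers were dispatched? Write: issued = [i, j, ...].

  0. ALU→r1 ⇒ go  {2A/1Mu/1Ld/1B | 2r 2w}
  1. MUL→r5 ⇒ go  {2A/0Mu/1Ld/1B | 0r 1w}
  2. BR ⇒ no(RD_PORT)  {2A/0Mu/1Ld/1B | 0r 1w}
  3. MUL→r6 ⇒ no(FU)  {2A/0Mu/1Ld/1B | 0r 1w}
  4. MUL→r4 ⇒ no(FU)  {2A/0Mu/1Ld/1B | 0r 1w}
  5. ALU→r0 ⇒ no(RD_PORT)  {2A/0Mu/1Ld/1B | 0r 1w}
  6. ALU→r6 ⇒ no(RD_PORT)  {2A/0Mu/1Ld/1B | 0r 1w}

issued = [0, 1]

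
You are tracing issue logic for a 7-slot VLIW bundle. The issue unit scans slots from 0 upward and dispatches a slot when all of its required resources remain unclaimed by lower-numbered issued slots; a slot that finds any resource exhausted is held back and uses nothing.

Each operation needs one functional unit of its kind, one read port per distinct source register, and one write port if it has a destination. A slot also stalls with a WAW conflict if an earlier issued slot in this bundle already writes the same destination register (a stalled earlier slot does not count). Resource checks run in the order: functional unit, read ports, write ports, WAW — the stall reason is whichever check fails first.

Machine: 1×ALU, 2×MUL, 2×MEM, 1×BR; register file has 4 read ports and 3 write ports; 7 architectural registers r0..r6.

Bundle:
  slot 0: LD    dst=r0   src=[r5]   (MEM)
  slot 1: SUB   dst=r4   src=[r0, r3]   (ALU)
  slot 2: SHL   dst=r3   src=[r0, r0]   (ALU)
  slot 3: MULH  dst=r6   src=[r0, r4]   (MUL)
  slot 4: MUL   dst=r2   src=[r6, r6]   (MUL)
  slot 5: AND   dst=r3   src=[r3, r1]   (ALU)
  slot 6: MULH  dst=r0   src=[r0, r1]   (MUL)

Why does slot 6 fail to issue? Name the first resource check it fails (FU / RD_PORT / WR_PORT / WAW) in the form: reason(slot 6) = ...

[0] MEM needs rd=1 wr=1: ok; after: ALU=1 MUL=2 MEM=1 BR=1, R=3, W=2
[1] ALU needs rd=2 wr=1: ok; after: ALU=0 MUL=2 MEM=1 BR=1, R=1, W=1
[2] ALU needs rd=1 wr=1: FU; after: ALU=0 MUL=2 MEM=1 BR=1, R=1, W=1
[3] MUL needs rd=2 wr=1: RD_PORT; after: ALU=0 MUL=2 MEM=1 BR=1, R=1, W=1
[4] MUL needs rd=1 wr=1: ok; after: ALU=0 MUL=1 MEM=1 BR=1, R=0, W=0
[5] ALU needs rd=2 wr=1: FU; after: ALU=0 MUL=1 MEM=1 BR=1, R=0, W=0
[6] MUL needs rd=2 wr=1: RD_PORT; after: ALU=0 MUL=1 MEM=1 BR=1, R=0, W=0

reason(slot 6) = RD_PORT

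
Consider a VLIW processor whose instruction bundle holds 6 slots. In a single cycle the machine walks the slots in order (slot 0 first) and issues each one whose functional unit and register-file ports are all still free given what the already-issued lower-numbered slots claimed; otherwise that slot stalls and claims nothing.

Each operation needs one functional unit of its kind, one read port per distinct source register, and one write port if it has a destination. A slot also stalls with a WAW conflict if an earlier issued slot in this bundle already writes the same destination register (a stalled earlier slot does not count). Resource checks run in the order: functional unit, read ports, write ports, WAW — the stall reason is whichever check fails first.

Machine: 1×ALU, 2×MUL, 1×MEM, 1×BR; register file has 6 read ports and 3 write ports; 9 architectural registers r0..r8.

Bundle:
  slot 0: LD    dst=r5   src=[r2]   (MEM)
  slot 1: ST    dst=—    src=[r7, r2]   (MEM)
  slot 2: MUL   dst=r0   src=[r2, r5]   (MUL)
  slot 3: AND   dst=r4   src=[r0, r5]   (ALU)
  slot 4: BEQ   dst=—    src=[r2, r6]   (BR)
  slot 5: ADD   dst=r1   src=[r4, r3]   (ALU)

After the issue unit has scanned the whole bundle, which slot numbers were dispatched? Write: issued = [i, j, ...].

(0) want 1×MEM +1rd +1wr — yes → AL1|MU2|ME0|BR1|rd5|wr2
(1) want 1×MEM +2rd +0wr — FU → AL1|MU2|ME0|BR1|rd5|wr2
(2) want 1×MUL +2rd +1wr — yes → AL1|MU1|ME0|BR1|rd3|wr1
(3) want 1×ALU +2rd +1wr — yes → AL0|MU1|ME0|BR1|rd1|wr0
(4) want 1×BR +2rd +0wr — RD_PORT → AL0|MU1|ME0|BR1|rd1|wr0
(5) want 1×ALU +2rd +1wr — FU → AL0|MU1|ME0|BR1|rd1|wr0

issued = [0, 2, 3]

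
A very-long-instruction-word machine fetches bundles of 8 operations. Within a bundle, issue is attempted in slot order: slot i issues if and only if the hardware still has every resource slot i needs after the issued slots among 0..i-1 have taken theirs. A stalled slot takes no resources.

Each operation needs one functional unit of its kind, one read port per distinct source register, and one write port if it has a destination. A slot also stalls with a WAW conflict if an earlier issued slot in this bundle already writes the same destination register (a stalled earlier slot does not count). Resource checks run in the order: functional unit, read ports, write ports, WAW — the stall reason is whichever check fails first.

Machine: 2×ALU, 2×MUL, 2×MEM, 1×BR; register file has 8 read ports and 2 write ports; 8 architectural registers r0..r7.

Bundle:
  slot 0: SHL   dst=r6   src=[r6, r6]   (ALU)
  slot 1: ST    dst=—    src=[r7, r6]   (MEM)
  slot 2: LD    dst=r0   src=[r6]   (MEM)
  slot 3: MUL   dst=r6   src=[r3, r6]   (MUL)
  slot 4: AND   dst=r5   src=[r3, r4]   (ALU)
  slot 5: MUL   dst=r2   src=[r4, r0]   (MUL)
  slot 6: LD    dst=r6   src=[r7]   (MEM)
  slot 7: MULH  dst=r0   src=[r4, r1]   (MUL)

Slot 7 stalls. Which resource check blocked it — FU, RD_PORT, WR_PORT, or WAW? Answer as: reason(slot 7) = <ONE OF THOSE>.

reason(slot 7) = WR_PORT

  0. ALU→r6 ⇒ go  {1A/2Mu/2Ld/1B | 7r 1w}
  1. MEM ⇒ go  {1A/2Mu/1Ld/1B | 5r 1w}
  2. MEM→r0 ⇒ go  {1A/2Mu/0Ld/1B | 4r 0w}
  3. MUL→r6 ⇒ no(WR_PORT)  {1A/2Mu/0Ld/1B | 4r 0w}
  4. ALU→r5 ⇒ no(WR_PORT)  {1A/2Mu/0Ld/1B | 4r 0w}
  5. MUL→r2 ⇒ no(WR_PORT)  {1A/2Mu/0Ld/1B | 4r 0w}
  6. MEM→r6 ⇒ no(FU)  {1A/2Mu/0Ld/1B | 4r 0w}
  7. MUL→r0 ⇒ no(WR_PORT)  {1A/2Mu/0Ld/1B | 4r 0w}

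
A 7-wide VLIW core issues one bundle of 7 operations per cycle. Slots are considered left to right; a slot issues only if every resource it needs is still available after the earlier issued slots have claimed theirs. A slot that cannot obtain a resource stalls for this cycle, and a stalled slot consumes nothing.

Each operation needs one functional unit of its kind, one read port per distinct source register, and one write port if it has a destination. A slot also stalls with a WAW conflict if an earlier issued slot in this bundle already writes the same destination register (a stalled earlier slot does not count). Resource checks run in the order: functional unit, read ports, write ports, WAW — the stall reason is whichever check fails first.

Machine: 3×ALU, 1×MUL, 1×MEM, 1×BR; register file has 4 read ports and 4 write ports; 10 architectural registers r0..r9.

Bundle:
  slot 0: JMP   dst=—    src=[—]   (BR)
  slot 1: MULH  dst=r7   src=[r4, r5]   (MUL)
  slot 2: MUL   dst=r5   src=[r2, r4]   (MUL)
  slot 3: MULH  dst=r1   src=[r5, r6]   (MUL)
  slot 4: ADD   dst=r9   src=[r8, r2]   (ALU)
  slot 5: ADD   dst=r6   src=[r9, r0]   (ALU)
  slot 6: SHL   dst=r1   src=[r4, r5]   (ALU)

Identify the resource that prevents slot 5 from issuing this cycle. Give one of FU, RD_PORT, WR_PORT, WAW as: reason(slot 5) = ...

reason(slot 5) = RD_PORT

  0. BR ⇒ go  {3A/1Mu/1Ld/0B | 4r 4w}
  1. MUL→r7 ⇒ go  {3A/0Mu/1Ld/0B | 2r 3w}
  2. MUL→r5 ⇒ no(FU)  {3A/0Mu/1Ld/0B | 2r 3w}
  3. MUL→r1 ⇒ no(FU)  {3A/0Mu/1Ld/0B | 2r 3w}
  4. ALU→r9 ⇒ go  {2A/0Mu/1Ld/0B | 0r 2w}
  5. ALU→r6 ⇒ no(RD_PORT)  {2A/0Mu/1Ld/0B | 0r 2w}
  6. ALU→r1 ⇒ no(RD_PORT)  {2A/0Mu/1Ld/0B | 0r 2w}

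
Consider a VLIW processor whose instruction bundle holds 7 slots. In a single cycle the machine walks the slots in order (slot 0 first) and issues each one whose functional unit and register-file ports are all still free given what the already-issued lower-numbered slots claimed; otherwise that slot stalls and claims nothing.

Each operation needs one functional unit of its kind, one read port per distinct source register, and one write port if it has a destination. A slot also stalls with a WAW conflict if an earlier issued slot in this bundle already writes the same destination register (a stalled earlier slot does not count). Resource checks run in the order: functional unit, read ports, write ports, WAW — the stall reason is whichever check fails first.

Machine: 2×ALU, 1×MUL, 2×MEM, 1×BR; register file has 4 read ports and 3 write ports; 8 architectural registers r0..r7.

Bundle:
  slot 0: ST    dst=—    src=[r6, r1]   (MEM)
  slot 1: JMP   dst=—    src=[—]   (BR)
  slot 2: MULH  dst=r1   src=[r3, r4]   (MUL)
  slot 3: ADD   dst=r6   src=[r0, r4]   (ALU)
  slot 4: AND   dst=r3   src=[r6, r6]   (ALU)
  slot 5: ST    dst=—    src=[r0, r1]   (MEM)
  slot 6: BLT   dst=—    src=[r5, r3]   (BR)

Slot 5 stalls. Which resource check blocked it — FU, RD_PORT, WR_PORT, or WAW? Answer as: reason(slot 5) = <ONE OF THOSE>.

reason(slot 5) = RD_PORT

#0 MEM src=r6,r1 dispatched  <A:2 Mu:1 Ld:1 B:1 rd:2 wr:3>
#1 BR src=- dispatched  <A:2 Mu:1 Ld:1 B:0 rd:2 wr:3>
#2 MUL src=r3,r4 dispatched  <A:2 Mu:0 Ld:1 B:0 rd:0 wr:2>
#3 ALU src=r0,r4 held:RD_PORT  <A:2 Mu:0 Ld:1 B:0 rd:0 wr:2>
#4 ALU src=r6,r6 held:RD_PORT  <A:2 Mu:0 Ld:1 B:0 rd:0 wr:2>
#5 MEM src=r0,r1 held:RD_PORT  <A:2 Mu:0 Ld:1 B:0 rd:0 wr:2>
#6 BR src=r5,r3 held:FU  <A:2 Mu:0 Ld:1 B:0 rd:0 wr:2>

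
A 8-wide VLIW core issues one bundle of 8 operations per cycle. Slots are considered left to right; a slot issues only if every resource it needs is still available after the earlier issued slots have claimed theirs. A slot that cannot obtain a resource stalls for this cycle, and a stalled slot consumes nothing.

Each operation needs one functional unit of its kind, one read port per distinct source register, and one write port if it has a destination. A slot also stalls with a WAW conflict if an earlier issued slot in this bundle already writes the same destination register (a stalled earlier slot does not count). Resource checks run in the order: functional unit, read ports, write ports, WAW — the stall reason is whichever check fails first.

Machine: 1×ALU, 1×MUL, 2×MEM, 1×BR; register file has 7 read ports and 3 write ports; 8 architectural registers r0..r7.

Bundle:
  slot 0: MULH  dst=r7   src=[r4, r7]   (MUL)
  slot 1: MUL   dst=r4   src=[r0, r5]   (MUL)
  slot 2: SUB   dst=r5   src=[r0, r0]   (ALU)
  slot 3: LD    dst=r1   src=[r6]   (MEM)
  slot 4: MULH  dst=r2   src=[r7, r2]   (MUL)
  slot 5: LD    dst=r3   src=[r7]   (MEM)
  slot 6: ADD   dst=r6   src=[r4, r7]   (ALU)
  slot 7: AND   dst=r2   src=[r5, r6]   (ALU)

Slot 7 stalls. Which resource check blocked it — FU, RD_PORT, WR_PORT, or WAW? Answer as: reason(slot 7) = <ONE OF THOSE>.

  0. MUL→r7 ⇒ go  {1A/0Mu/2Ld/1B | 5r 2w}
  1. MUL→r4 ⇒ no(FU)  {1A/0Mu/2Ld/1B | 5r 2w}
  2. ALU→r5 ⇒ go  {0A/0Mu/2Ld/1B | 4r 1w}
  3. MEM→r1 ⇒ go  {0A/0Mu/1Ld/1B | 3r 0w}
  4. MUL→r2 ⇒ no(FU)  {0A/0Mu/1Ld/1B | 3r 0w}
  5. MEM→r3 ⇒ no(WR_PORT)  {0A/0Mu/1Ld/1B | 3r 0w}
  6. ALU→r6 ⇒ no(FU)  {0A/0Mu/1Ld/1B | 3r 0w}
  7. ALU→r2 ⇒ no(FU)  {0A/0Mu/1Ld/1B | 3r 0w}

reason(slot 7) = FU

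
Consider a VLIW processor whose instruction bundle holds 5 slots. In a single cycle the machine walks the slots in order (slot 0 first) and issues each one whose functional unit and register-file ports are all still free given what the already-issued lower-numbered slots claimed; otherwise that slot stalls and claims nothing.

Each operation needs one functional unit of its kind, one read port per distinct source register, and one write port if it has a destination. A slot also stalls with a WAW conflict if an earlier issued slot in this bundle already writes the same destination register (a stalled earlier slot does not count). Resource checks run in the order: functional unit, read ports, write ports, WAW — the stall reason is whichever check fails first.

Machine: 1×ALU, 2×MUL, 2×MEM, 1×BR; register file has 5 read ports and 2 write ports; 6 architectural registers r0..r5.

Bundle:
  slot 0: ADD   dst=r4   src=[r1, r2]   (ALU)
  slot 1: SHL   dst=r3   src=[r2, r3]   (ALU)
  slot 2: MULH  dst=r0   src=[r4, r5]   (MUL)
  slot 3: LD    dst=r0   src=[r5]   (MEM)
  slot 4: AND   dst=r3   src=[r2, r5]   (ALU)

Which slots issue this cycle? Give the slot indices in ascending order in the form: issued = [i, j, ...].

issued = [0, 2]

  0. ALU→r4 ⇒ go  {0A/2Mu/2Ld/1B | 3r 1w}
  1. ALU→r3 ⇒ no(FU)  {0A/2Mu/2Ld/1B | 3r 1w}
  2. MUL→r0 ⇒ go  {0A/1Mu/2Ld/1B | 1r 0w}
  3. MEM→r0 ⇒ no(WR_PORT)  {0A/1Mu/2Ld/1B | 1r 0w}
  4. ALU→r3 ⇒ no(FU)  {0A/1Mu/2Ld/1B | 1r 0w}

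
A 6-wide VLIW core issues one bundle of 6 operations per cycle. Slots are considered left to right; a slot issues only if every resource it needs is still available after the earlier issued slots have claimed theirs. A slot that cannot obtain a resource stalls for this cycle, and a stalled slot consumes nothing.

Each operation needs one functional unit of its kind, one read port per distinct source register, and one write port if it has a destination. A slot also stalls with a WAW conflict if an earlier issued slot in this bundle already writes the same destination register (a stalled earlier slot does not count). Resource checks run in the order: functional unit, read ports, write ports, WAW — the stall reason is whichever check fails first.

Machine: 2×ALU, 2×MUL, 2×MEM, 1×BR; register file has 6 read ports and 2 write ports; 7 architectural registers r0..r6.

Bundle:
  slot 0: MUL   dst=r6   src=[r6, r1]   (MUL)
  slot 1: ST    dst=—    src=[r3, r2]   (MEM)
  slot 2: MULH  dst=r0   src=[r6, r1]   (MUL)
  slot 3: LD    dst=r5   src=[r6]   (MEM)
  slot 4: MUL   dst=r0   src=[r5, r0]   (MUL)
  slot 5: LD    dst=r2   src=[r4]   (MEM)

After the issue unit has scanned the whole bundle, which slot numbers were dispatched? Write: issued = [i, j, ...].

issued = [0, 1, 2]

#0 MUL src=r6,r1 dispatched  <A:2 Mu:1 Ld:2 B:1 rd:4 wr:1>
#1 MEM src=r3,r2 dispatched  <A:2 Mu:1 Ld:1 B:1 rd:2 wr:1>
#2 MUL src=r6,r1 dispatched  <A:2 Mu:0 Ld:1 B:1 rd:0 wr:0>
#3 MEM src=r6 held:RD_PORT  <A:2 Mu:0 Ld:1 B:1 rd:0 wr:0>
#4 MUL src=r5,r0 held:FU  <A:2 Mu:0 Ld:1 B:1 rd:0 wr:0>
#5 MEM src=r4 held:RD_PORT  <A:2 Mu:0 Ld:1 B:1 rd:0 wr:0>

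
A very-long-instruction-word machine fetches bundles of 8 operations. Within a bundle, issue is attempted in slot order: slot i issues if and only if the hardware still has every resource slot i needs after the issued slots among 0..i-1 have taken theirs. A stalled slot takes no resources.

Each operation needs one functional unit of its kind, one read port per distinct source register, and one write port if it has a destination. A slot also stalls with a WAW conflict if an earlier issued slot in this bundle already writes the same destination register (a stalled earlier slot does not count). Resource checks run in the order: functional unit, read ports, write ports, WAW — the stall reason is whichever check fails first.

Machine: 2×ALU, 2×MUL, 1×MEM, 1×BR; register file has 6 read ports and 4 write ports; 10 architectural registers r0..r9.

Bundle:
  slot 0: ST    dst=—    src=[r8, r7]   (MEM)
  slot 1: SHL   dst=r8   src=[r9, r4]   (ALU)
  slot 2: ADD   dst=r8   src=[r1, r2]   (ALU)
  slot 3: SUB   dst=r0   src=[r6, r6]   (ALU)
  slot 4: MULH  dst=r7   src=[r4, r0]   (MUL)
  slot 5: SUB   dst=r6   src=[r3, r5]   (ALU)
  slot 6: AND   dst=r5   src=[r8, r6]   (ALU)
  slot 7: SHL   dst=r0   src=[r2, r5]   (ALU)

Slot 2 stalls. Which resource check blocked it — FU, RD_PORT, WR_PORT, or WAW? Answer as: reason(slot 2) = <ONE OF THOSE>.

[0] MEM needs rd=2 wr=0: ok; after: ALU=2 MUL=2 MEM=0 BR=1, R=4, W=4
[1] ALU needs rd=2 wr=1: ok; after: ALU=1 MUL=2 MEM=0 BR=1, R=2, W=3
[2] ALU needs rd=2 wr=1: WAW; after: ALU=1 MUL=2 MEM=0 BR=1, R=2, W=3
[3] ALU needs rd=1 wr=1: ok; after: ALU=0 MUL=2 MEM=0 BR=1, R=1, W=2
[4] MUL needs rd=2 wr=1: RD_PORT; after: ALU=0 MUL=2 MEM=0 BR=1, R=1, W=2
[5] ALU needs rd=2 wr=1: FU; after: ALU=0 MUL=2 MEM=0 BR=1, R=1, W=2
[6] ALU needs rd=2 wr=1: FU; after: ALU=0 MUL=2 MEM=0 BR=1, R=1, W=2
[7] ALU needs rd=2 wr=1: FU; after: ALU=0 MUL=2 MEM=0 BR=1, R=1, W=2

reason(slot 2) = WAW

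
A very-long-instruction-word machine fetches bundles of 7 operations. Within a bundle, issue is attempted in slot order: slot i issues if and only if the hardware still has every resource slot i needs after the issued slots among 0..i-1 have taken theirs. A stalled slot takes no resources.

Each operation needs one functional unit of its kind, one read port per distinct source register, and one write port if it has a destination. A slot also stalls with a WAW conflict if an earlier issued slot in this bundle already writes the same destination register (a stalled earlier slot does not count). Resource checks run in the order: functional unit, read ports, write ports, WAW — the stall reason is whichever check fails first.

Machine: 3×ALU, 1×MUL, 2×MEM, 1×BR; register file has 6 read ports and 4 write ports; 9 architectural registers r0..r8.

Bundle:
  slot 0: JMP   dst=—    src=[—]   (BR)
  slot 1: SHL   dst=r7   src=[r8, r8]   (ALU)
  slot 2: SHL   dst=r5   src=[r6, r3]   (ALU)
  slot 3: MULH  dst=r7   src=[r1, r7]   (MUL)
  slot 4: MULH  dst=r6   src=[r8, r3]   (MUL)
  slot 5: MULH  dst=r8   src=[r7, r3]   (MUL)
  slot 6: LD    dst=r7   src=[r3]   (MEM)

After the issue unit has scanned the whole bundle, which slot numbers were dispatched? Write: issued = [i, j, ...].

#0 BR src=- dispatched  <A:3 Mu:1 Ld:2 B:0 rd:6 wr:4>
#1 ALU src=r8,r8 dispatched  <A:2 Mu:1 Ld:2 B:0 rd:5 wr:3>
#2 ALU src=r6,r3 dispatched  <A:1 Mu:1 Ld:2 B:0 rd:3 wr:2>
#3 MUL src=r1,r7 held:WAW  <A:1 Mu:1 Ld:2 B:0 rd:3 wr:2>
#4 MUL src=r8,r3 dispatched  <A:1 Mu:0 Ld:2 B:0 rd:1 wr:1>
#5 MUL src=r7,r3 held:FU  <A:1 Mu:0 Ld:2 B:0 rd:1 wr:1>
#6 MEM src=r3 held:WAW  <A:1 Mu:0 Ld:2 B:0 rd:1 wr:1>

issued = [0, 1, 2, 4]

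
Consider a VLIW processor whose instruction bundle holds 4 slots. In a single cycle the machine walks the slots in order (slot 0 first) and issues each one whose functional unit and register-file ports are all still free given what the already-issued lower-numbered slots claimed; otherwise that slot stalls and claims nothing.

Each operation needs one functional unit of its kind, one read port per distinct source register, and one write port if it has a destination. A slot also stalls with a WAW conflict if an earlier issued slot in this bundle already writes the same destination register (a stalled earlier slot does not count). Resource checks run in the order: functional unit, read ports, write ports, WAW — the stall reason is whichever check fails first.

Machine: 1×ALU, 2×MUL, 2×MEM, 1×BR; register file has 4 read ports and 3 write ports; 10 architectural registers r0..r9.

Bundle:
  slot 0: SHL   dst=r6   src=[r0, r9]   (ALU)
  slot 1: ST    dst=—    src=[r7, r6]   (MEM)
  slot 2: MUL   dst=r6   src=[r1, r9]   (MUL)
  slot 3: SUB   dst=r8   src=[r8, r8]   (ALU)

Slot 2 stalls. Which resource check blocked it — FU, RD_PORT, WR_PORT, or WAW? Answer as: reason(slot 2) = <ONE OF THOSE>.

reason(slot 2) = RD_PORT

  0. ALU→r6 ⇒ go  {0A/2Mu/2Ld/1B | 2r 2w}
  1. MEM ⇒ go  {0A/2Mu/1Ld/1B | 0r 2w}
  2. MUL→r6 ⇒ no(RD_PORT)  {0A/2Mu/1Ld/1B | 0r 2w}
  3. ALU→r8 ⇒ no(FU)  {0A/2Mu/1Ld/1B | 0r 2w}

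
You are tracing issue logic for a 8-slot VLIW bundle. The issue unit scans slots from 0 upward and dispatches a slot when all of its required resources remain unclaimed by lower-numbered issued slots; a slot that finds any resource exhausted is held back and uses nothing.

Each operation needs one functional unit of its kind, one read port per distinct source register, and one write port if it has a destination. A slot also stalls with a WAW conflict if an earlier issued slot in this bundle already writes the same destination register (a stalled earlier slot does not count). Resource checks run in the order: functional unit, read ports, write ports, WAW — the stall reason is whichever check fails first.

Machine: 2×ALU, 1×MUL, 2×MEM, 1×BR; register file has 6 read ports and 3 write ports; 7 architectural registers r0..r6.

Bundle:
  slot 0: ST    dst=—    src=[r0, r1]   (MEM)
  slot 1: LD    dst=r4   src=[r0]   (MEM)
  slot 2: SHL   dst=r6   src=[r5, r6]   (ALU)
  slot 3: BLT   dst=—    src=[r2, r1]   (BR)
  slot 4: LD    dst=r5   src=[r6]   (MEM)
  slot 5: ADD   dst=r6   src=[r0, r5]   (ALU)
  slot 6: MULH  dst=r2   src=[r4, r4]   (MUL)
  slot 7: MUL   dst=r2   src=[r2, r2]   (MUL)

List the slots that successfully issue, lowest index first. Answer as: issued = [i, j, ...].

issued = [0, 1, 2, 6]

  0. MEM ⇒ go  {2A/1Mu/1Ld/1B | 4r 3w}
  1. MEM→r4 ⇒ go  {2A/1Mu/0Ld/1B | 3r 2w}
  2. ALU→r6 ⇒ go  {1A/1Mu/0Ld/1B | 1r 1w}
  3. BR ⇒ no(RD_PORT)  {1A/1Mu/0Ld/1B | 1r 1w}
  4. MEM→r5 ⇒ no(FU)  {1A/1Mu/0Ld/1B | 1r 1w}
  5. ALU→r6 ⇒ no(RD_PORT)  {1A/1Mu/0Ld/1B | 1r 1w}
  6. MUL→r2 ⇒ go  {1A/0Mu/0Ld/1B | 0r 0w}
  7. MUL→r2 ⇒ no(FU)  {1A/0Mu/0Ld/1B | 0r 0w}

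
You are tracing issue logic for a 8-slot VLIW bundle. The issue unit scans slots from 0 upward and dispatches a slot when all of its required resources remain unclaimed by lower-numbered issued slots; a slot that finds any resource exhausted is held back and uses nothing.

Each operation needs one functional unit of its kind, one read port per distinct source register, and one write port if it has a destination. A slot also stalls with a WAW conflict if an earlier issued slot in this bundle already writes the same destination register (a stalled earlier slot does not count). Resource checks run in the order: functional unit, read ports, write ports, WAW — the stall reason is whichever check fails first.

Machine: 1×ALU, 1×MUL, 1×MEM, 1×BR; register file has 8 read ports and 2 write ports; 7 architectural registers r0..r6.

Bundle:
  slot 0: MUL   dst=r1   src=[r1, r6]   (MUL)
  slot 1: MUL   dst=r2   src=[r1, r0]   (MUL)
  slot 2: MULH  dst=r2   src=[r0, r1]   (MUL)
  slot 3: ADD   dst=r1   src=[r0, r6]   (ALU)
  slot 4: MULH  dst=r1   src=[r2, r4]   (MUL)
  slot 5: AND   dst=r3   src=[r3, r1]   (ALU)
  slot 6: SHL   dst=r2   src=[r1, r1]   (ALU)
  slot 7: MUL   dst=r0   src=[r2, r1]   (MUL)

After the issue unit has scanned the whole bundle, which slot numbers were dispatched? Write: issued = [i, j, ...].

(0) want 1×MUL +2rd +1wr — yes → AL1|MU0|ME1|BR1|rd6|wr1
(1) want 1×MUL +2rd +1wr — FU → AL1|MU0|ME1|BR1|rd6|wr1
(2) want 1×MUL +2rd +1wr — FU → AL1|MU0|ME1|BR1|rd6|wr1
(3) want 1×ALU +2rd +1wr — WAW → AL1|MU0|ME1|BR1|rd6|wr1
(4) want 1×MUL +2rd +1wr — FU → AL1|MU0|ME1|BR1|rd6|wr1
(5) want 1×ALU +2rd +1wr — yes → AL0|MU0|ME1|BR1|rd4|wr0
(6) want 1×ALU +1rd +1wr — FU → AL0|MU0|ME1|BR1|rd4|wr0
(7) want 1×MUL +2rd +1wr — FU → AL0|MU0|ME1|BR1|rd4|wr0

issued = [0, 5]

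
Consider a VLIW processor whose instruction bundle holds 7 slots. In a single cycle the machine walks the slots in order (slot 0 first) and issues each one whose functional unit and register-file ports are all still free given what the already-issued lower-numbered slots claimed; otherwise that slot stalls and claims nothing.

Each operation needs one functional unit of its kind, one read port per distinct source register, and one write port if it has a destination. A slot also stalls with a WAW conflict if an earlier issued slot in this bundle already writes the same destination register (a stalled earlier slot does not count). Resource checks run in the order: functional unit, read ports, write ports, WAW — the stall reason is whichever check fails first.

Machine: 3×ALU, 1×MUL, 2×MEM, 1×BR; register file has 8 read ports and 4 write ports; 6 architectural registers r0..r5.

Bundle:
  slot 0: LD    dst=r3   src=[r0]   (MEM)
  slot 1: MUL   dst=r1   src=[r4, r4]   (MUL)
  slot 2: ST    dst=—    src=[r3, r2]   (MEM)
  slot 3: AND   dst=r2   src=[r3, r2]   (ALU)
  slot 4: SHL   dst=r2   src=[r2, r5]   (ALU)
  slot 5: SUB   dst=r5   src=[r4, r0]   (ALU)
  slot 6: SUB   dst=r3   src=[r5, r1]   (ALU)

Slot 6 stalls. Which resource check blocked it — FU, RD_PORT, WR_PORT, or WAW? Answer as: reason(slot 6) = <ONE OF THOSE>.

reason(slot 6) = RD_PORT

#0 MEM src=r0 dispatched  <A:3 Mu:1 Ld:1 B:1 rd:7 wr:3>
#1 MUL src=r4,r4 dispatched  <A:3 Mu:0 Ld:1 B:1 rd:6 wr:2>
#2 MEM src=r3,r2 dispatched  <A:3 Mu:0 Ld:0 B:1 rd:4 wr:2>
#3 ALU src=r3,r2 dispatched  <A:2 Mu:0 Ld:0 B:1 rd:2 wr:1>
#4 ALU src=r2,r5 held:WAW  <A:2 Mu:0 Ld:0 B:1 rd:2 wr:1>
#5 ALU src=r4,r0 dispatched  <A:1 Mu:0 Ld:0 B:1 rd:0 wr:0>
#6 ALU src=r5,r1 held:RD_PORT  <A:1 Mu:0 Ld:0 B:1 rd:0 wr:0>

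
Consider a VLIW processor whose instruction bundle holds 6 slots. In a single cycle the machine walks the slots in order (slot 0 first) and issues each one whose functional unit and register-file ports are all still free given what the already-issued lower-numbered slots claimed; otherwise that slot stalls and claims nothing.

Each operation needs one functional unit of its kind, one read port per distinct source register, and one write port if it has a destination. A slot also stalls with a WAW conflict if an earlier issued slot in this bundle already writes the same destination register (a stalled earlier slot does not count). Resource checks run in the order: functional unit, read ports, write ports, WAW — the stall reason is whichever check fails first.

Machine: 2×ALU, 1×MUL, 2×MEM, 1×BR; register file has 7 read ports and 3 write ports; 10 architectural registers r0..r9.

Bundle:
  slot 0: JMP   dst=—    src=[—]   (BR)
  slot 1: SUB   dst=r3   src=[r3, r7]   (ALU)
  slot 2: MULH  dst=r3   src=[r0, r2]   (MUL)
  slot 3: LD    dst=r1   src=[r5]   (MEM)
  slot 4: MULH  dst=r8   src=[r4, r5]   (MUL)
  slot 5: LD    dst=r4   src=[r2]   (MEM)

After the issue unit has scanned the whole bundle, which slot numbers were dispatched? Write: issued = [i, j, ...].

issued = [0, 1, 3, 4]

slot 0 (BR): ISSUE — free A2,Mu1,Ld2,B0 rp7 wp3
slot 1 (ALU): ISSUE — free A1,Mu1,Ld2,B0 rp5 wp2
slot 2 (MUL): stall WAW — free A1,Mu1,Ld2,B0 rp5 wp2
slot 3 (MEM): ISSUE — free A1,Mu1,Ld1,B0 rp4 wp1
slot 4 (MUL): ISSUE — free A1,Mu0,Ld1,B0 rp2 wp0
slot 5 (MEM): stall WR_PORT — free A1,Mu0,Ld1,B0 rp2 wp0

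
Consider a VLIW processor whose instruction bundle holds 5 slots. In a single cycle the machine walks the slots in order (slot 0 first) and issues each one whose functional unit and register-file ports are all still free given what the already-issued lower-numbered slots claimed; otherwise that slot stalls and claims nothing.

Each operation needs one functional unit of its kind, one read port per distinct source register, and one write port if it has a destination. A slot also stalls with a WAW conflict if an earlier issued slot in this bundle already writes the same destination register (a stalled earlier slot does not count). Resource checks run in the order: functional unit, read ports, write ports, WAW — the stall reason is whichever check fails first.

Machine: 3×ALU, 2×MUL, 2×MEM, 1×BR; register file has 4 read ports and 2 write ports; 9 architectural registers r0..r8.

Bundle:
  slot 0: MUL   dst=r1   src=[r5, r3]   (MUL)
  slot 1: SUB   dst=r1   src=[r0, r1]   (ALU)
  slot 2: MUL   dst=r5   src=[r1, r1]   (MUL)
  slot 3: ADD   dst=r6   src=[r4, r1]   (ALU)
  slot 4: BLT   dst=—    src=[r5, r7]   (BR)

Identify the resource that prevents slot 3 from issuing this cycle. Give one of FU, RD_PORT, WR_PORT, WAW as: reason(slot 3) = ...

reason(slot 3) = RD_PORT

slot 0 (MUL): ISSUE — free A3,Mu1,Ld2,B1 rp2 wp1
slot 1 (ALU): stall WAW — free A3,Mu1,Ld2,B1 rp2 wp1
slot 2 (MUL): ISSUE — free A3,Mu0,Ld2,B1 rp1 wp0
slot 3 (ALU): stall RD_PORT — free A3,Mu0,Ld2,B1 rp1 wp0
slot 4 (BR): stall RD_PORT — free A3,Mu0,Ld2,B1 rp1 wp0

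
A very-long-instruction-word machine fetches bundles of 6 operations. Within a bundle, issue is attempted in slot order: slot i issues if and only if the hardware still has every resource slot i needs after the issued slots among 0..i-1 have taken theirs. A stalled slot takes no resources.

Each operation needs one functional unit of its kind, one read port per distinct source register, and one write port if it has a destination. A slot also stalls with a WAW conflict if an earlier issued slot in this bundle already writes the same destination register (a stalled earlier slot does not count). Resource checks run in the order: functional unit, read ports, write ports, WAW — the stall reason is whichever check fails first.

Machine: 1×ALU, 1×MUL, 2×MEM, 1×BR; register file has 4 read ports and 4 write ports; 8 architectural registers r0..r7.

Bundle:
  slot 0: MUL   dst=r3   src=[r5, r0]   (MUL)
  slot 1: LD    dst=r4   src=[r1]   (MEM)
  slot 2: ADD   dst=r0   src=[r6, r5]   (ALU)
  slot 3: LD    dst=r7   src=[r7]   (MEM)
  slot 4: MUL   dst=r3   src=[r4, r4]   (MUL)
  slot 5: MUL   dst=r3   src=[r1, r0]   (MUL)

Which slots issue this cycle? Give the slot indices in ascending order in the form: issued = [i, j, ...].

[0] MUL needs rd=2 wr=1: ok; after: ALU=1 MUL=0 MEM=2 BR=1, R=2, W=3
[1] MEM needs rd=1 wr=1: ok; after: ALU=1 MUL=0 MEM=1 BR=1, R=1, W=2
[2] ALU needs rd=2 wr=1: RD_PORT; after: ALU=1 MUL=0 MEM=1 BR=1, R=1, W=2
[3] MEM needs rd=1 wr=1: ok; after: ALU=1 MUL=0 MEM=0 BR=1, R=0, W=1
[4] MUL needs rd=1 wr=1: FU; after: ALU=1 MUL=0 MEM=0 BR=1, R=0, W=1
[5] MUL needs rd=2 wr=1: FU; after: ALU=1 MUL=0 MEM=0 BR=1, R=0, W=1

issued = [0, 1, 3]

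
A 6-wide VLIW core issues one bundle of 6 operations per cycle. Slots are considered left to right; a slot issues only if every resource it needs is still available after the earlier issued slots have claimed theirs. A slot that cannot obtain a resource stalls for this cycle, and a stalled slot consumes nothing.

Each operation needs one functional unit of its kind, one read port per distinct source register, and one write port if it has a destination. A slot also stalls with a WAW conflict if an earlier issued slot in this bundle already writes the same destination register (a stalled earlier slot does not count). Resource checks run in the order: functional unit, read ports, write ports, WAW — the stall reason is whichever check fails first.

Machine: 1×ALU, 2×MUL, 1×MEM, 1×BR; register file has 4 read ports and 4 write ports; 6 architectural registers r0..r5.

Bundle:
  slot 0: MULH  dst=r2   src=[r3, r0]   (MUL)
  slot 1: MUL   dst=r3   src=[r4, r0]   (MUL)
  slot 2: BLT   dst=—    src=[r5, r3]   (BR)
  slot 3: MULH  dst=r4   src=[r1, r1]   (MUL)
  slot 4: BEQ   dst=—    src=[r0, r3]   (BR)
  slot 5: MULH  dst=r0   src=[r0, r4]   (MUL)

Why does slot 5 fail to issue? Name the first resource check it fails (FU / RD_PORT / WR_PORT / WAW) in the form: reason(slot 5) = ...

slot 0 (MUL): ISSUE — free A1,Mu1,Ld1,B1 rp2 wp3
slot 1 (MUL): ISSUE — free A1,Mu0,Ld1,B1 rp0 wp2
slot 2 (BR): stall RD_PORT — free A1,Mu0,Ld1,B1 rp0 wp2
slot 3 (MUL): stall FU — free A1,Mu0,Ld1,B1 rp0 wp2
slot 4 (BR): stall RD_PORT — free A1,Mu0,Ld1,B1 rp0 wp2
slot 5 (MUL): stall FU — free A1,Mu0,Ld1,B1 rp0 wp2

reason(slot 5) = FU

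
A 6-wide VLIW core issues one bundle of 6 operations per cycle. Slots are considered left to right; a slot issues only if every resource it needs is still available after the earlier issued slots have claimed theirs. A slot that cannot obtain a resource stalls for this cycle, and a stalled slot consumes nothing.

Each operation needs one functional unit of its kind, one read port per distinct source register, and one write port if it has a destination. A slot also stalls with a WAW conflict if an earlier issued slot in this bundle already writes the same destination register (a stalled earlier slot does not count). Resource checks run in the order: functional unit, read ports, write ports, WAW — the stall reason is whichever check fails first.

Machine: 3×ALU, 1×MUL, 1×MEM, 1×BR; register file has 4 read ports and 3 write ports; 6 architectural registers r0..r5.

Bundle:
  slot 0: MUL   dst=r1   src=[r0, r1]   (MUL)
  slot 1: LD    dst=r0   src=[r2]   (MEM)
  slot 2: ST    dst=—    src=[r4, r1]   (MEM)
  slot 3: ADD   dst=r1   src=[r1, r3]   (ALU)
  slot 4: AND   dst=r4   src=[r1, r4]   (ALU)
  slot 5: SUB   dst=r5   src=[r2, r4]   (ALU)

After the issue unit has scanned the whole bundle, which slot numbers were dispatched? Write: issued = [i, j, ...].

issued = [0, 1]

[0] MUL needs rd=2 wr=1: ok; after: ALU=3 MUL=0 MEM=1 BR=1, R=2, W=2
[1] MEM needs rd=1 wr=1: ok; after: ALU=3 MUL=0 MEM=0 BR=1, R=1, W=1
[2] MEM needs rd=2 wr=0: FU; after: ALU=3 MUL=0 MEM=0 BR=1, R=1, W=1
[3] ALU needs rd=2 wr=1: RD_PORT; after: ALU=3 MUL=0 MEM=0 BR=1, R=1, W=1
[4] ALU needs rd=2 wr=1: RD_PORT; after: ALU=3 MUL=0 MEM=0 BR=1, R=1, W=1
[5] ALU needs rd=2 wr=1: RD_PORT; after: ALU=3 MUL=0 MEM=0 BR=1, R=1, W=1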